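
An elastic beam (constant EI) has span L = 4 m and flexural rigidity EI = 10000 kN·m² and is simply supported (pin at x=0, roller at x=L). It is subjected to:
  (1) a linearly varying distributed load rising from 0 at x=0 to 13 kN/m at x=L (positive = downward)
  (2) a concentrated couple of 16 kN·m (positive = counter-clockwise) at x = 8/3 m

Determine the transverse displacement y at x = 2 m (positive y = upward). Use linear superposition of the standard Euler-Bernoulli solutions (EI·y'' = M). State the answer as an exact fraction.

y(2) = -11/3600 m

Load 1 — triangular load w₀=13 kN/m (0→w₀ over full span):
  y_1 = -w₀x(7L⁴-10L²x²+3x⁴)/(360LEI) = -13·2·(7·4⁴-10·4²·2²+3·2⁴)/(360·4·10000) = -13/6000 m
Load 2 — applied couple M₀=16 kN·m at a=8/3 m (b=L-a=4/3):
  y_2 = (M₀x³/(6L)+C₁x)/EI  [x≤a] with C₁=M₀(3b²-L²)/(6L)=-64/9 = (16·2³/(6·4)+(-64/9)·2)/10000 = -1/1125 m
Superposition: y = Σ y_i = -11/3600 m ≈ -0.003056 m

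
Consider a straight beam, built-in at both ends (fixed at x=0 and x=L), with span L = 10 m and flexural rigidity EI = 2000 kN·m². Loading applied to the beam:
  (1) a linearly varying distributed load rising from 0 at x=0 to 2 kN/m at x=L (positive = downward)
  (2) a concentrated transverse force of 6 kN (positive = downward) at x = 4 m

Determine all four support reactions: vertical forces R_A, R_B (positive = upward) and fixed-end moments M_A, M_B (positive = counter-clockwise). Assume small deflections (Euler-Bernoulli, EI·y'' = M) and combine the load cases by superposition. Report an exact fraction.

R_A = 861/125 kN, M_A = 1148/75 kN·m, R_B = 1139/125 kN, M_B = -394/25 kN·m

Load 1 — triangular load w₀=2 kN/m (0→w₀ over full span):
  R_A = 3w₀L/20 = 3·2·10/20 = 3 kN
  M_A = w₀L²/30 = 2·10²/30 = 20/3 kN·m
  R_B = 7w₀L/20 = 7·2·10/20 = 7 kN
  M_B = -w₀L²/20 = -2·10²/20 = -10 kN·m
Load 2 — point force P=6 kN at a=4 m (b=L-a=6):
  R_A = Pb²(3a+b)/L³ = 6·6²·(3·4+6)/10³ = 486/125 kN
  M_A = Pab²/L² = 6·4·6²/10² = 216/25 kN·m
  R_B = Pa²(a+3b)/L³ = 6·4²·(4+3·6)/10³ = 264/125 kN
  M_B = -Pa²b/L² = -6·4²·6/10² = -144/25 kN·m
Superposition: R_A = 861/125 kN, M_A = 1148/75 kN·m, R_B = 1139/125 kN, M_B = -394/25 kN·m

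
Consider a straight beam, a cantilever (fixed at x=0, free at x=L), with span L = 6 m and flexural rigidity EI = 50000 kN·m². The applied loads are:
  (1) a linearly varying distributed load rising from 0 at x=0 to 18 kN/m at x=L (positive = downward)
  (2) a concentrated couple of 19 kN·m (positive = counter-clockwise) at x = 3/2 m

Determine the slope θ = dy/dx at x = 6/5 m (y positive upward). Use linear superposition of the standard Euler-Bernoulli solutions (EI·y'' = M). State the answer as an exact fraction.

Load 1 — triangular load w₀=18 kN/m (0→w₀ over full span):
  θ_1 = (w₀Lx²/4-w₀L²x/3-w₀x⁴/(24L))/EI = (18·6·(6/5)²/4-18·6²·(6/5)/3-18·(6/5)⁴/(24·6))/50000 = -68931/15625000 rad
Load 2 — applied couple M₀=19 kN·m at a=3/2 m (b=L-a=9/2):
  θ_2 = M₀x/EI  [x≤a] = 19·(6/5)/50000 = 57/125000 rad
Superposition: θ = Σ θ_i = -30903/7812500 rad ≈ -0.003956 rad

θ(6/5) = -30903/7812500 rad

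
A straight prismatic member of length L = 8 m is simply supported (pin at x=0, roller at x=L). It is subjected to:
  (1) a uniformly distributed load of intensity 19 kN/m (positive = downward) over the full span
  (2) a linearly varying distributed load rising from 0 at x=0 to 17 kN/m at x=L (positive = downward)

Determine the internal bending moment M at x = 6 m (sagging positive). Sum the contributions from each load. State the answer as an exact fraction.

Load 1 — uniform load w=19 kN/m over full span:
  M_1 = wx(L-x)/2 = 19·6·(8-6)/2 = 114 kN·m
Load 2 — triangular load w₀=17 kN/m (0→w₀ over full span):
  M_2 = w₀Lx/6 - w₀x³/(6L) = 17·8·6/6 - 17·6³/(6·8) = 119/2 kN·m
Superposition: M = Σ M_i = 347/2 kN·m ≈ 173.500000 kN·m

M(6) = 347/2 kN·m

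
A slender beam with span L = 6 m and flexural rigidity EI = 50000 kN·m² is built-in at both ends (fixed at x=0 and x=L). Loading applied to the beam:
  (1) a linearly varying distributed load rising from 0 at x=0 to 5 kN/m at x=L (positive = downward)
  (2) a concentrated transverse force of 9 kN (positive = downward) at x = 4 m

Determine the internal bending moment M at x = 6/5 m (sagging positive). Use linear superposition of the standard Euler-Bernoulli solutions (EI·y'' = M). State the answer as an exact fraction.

M(6/5) = -51/25 kN·m

Load 1 — triangular load w₀=5 kN/m (0→w₀ over full span):
  M_1 = 3w₀Lx/20 - w₀L²/30 - w₀x³/(6L) = 3·5·6·(6/5)/20 - 5·6²/30 - 5·(6/5)³/(6·6) = -21/25 kN·m
Load 2 — point force P=9 kN at a=4 m (b=L-a=2):
  M_2 = Pb²(3a+b)x/L³ - Pab²/L²  [x≤a] = 9·2²·(3·4+2)·(6/5)/6³ - 9·4·2²/6² = -6/5 kN·m
Superposition: M = Σ M_i = -51/25 kN·m ≈ -2.040000 kN·m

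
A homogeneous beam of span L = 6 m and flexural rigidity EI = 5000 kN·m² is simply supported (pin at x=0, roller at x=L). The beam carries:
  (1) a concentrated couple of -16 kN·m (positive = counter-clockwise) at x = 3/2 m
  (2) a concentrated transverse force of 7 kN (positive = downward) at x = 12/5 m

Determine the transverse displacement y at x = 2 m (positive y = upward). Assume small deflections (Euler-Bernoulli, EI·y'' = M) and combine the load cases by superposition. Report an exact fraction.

y(2) = -7061/703125 m

Load 1 — applied couple M₀=-16 kN·m at a=3/2 m (b=L-a=9/2):
  y_1 = (M₀x³/(6L)-M₀(x-a)²/2+C₁x)/EI  [x>a] with C₁=M₀(3b²-L²)/(6L)=-11 = ((-16)·2³/(6·6)-(-16)·(2-(3/2))²/2+(-11)·2)/5000 = -53/11250 m
Load 2 — point force P=7 kN at a=12/5 m (b=L-a=18/5):
  y_2 = -Pbx(L²-b²-x²)/(6LEI)  [x≤a] = -7·(18/5)·2·(6²-(18/5)²-2²)/(6·6·5000) = -833/156250 m
Superposition: y = Σ y_i = -7061/703125 m ≈ -0.010042 m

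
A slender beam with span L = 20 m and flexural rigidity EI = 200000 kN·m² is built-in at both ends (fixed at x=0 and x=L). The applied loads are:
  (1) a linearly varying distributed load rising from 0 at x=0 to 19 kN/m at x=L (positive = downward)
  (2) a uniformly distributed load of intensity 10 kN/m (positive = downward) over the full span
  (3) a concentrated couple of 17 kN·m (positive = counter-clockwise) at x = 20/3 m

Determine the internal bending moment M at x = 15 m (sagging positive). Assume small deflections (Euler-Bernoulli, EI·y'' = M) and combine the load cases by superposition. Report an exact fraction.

Load 1 — triangular load w₀=19 kN/m (0→w₀ over full span):
  M_1 = 3w₀Lx/20 - w₀L²/30 - w₀x³/(6L) = 3·19·20·15/20 - 19·20²/30 - 19·15³/(6·20) = 1615/24 kN·m
Load 2 — uniform load w=10 kN/m over full span:
  M_2 = wLx/2 - wL²/12 - wx²/2 = 10·20·15/2 - 10·20²/12 - 10·15²/2 = 125/3 kN·m
Load 3 — applied couple M₀=17 kN·m at a=20/3 m (b=L-a=40/3):
  M_3 = R_Ax - M_A - M₀  [x>a] with R_A=17/15, M_A=0 = (17/15)·15 - 0 - 17 = 0 kN·m
Superposition: M = Σ M_i = 2615/24 kN·m ≈ 108.958333 kN·m

M(15) = 2615/24 kN·m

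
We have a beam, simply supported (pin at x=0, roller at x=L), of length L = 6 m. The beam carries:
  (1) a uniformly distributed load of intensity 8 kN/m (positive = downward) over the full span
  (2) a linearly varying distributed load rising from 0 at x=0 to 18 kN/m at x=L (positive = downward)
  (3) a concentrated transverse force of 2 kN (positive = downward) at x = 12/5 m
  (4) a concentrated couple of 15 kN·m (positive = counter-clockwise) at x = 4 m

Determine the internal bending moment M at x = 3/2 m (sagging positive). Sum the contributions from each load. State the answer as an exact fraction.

M(3/2) = 4629/80 kN·m

Load 1 — uniform load w=8 kN/m over full span:
  M_1 = wx(L-x)/2 = 8·(3/2)·(6-(3/2))/2 = 27 kN·m
Load 2 — triangular load w₀=18 kN/m (0→w₀ over full span):
  M_2 = w₀Lx/6 - w₀x³/(6L) = 18·6·(3/2)/6 - 18·(3/2)³/(6·6) = 405/16 kN·m
Load 3 — point force P=2 kN at a=12/5 m (b=L-a=18/5):
  M_3 = Pbx/L  [x≤a] = 2·(18/5)·(3/2)/6 = 9/5 kN·m
Load 4 — applied couple M₀=15 kN·m at a=4 m (b=L-a=2):
  M_4 = M₀x/L  [x≤a] = 15·(3/2)/6 = 15/4 kN·m
Superposition: M = Σ M_i = 4629/80 kN·m ≈ 57.862500 kN·m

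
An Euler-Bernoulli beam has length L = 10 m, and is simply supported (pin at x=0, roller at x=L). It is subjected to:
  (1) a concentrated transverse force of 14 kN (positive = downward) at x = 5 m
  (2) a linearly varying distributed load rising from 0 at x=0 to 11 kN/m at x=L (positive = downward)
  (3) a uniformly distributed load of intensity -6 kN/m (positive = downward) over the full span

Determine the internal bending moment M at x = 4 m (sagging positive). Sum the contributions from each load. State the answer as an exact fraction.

Load 1 — point force P=14 kN at a=5 m (b=L-a=5):
  M_1 = Pbx/L  [x≤a] = 14·5·4/10 = 28 kN·m
Load 2 — triangular load w₀=11 kN/m (0→w₀ over full span):
  M_2 = w₀Lx/6 - w₀x³/(6L) = 11·10·4/6 - 11·4³/(6·10) = 308/5 kN·m
Load 3 — uniform load w=-6 kN/m over full span:
  M_3 = wx(L-x)/2 = (-6)·4·(10-4)/2 = -72 kN·m
Superposition: M = Σ M_i = 88/5 kN·m ≈ 17.600000 kN·m

M(4) = 88/5 kN·m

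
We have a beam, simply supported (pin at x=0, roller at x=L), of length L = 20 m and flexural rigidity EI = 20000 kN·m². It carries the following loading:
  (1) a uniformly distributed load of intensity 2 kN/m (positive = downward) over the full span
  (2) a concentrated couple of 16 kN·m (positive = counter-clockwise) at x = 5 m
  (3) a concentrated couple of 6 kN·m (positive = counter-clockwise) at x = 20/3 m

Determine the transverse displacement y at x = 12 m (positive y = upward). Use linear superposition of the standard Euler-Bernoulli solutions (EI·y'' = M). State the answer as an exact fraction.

Load 1 — uniform load w=2 kN/m over full span:
  y_1 = -wx(L³-2Lx²+x³)/(24EI) = -2·12·(20³-2·20·12²+12³)/(24·20000) = -124/625 m
Load 2 — applied couple M₀=16 kN·m at a=5 m (b=L-a=15):
  y_2 = (M₀x³/(6L)-M₀(x-a)²/2+C₁x)/EI  [x>a] with C₁=M₀(3b²-L²)/(6L)=110/3 = (16·12³/(6·20)-16·(12-5)²/2+(110/3)·12)/20000 = 87/6250 m
Load 3 — applied couple M₀=6 kN·m at a=20/3 m (b=L-a=40/3):
  y_3 = (M₀x³/(6L)-M₀(x-a)²/2+C₁x)/EI  [x>a] with C₁=M₀(3b²-L²)/(6L)=20/3 = (6·12³/(6·20)-6·(12-(20/3))²/2+(20/3)·12)/20000 = 38/9375 m
Superposition: y = Σ y_i = -3383/18750 m ≈ -0.180427 m

y(12) = -3383/18750 m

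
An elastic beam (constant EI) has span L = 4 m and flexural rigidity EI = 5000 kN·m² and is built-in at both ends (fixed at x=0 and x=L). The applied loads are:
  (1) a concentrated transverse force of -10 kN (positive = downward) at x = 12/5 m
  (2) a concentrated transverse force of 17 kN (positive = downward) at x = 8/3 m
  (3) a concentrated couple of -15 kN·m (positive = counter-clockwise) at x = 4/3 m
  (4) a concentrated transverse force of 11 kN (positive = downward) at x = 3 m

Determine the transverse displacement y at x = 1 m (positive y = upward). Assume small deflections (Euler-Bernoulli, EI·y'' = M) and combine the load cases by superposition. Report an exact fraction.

y(1) = -10517/25920000 m

Load 1 — point force P=-10 kN at a=12/5 m (b=L-a=8/5):
  y_1 = -Pb²x²(3aL-(3a+b)x)/(6L³EI)  [x≤a] = -(-10)·(8/5)²·1²·(3·(12/5)·4-(3·(12/5)+(8/5))·1)/(6·4³·5000) = 1/3750 m
Load 2 — point force P=17 kN at a=8/3 m (b=L-a=4/3):
  y_2 = -Pb²x²(3aL-(3a+b)x)/(6L³EI)  [x≤a] = -17·(4/3)²·1²·(3·(8/3)·4-(3·(8/3)+(4/3))·1)/(6·4³·5000) = -289/810000 m
Load 3 — applied couple M₀=-15 kN·m at a=4/3 m (b=L-a=8/3):
  y_3 = (R_Ax³/6 - M_Ax²/2)/EI  [x≤a] with R_A=-5, M_A=0 = ((-5)·1³/6 - 0·1²/2)/5000 = -1/6000 m
Load 4 — point force P=11 kN at a=3 m (b=L-a=1):
  y_4 = -Pb²x²(3aL-(3a+b)x)/(6L³EI)  [x≤a] = -11·1²·1²·(3·3·4-(3·3+1)·1)/(6·4³·5000) = -143/960000 m
Superposition: y = Σ y_i = -10517/25920000 m ≈ -0.000406 m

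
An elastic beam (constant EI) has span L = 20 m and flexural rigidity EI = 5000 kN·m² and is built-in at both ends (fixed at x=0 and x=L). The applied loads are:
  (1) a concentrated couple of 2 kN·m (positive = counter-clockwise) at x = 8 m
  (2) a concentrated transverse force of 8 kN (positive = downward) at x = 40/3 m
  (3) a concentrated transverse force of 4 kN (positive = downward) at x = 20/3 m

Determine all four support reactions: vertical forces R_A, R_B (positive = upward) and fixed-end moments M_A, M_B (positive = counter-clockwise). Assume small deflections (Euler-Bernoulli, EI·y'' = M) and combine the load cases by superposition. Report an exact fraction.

R_A = 17486/3375 kN, M_A = 16162/675 kN·m, R_B = 23014/3375 kN, M_B = -19568/675 kN·m

Load 1 — applied couple M₀=2 kN·m at a=8 m (b=L-a=12):
  R_A = 6M₀ab/L³ = 6·2·8·12/20³ = 18/125 kN
  M_A = M₀b(2a-b)/L² = 2·12·(2·8-12)/20² = 6/25 kN·m
  R_B = -6M₀ab/L³ = -6·2·8·12/20³ = -18/125 kN
  M_B = M₀a(2b-a)/L² = 2·8·(2·12-8)/20² = 16/25 kN·m
Load 2 — point force P=8 kN at a=40/3 m (b=L-a=20/3):
  R_A = Pb²(3a+b)/L³ = 8·(20/3)²·(3·(40/3)+(20/3))/20³ = 56/27 kN
  M_A = Pab²/L² = 8·(40/3)·(20/3)²/20² = 320/27 kN·m
  R_B = Pa²(a+3b)/L³ = 8·(40/3)²·((40/3)+3·(20/3))/20³ = 160/27 kN
  M_B = -Pa²b/L² = -8·(40/3)²·(20/3)/20² = -640/27 kN·m
Load 3 — point force P=4 kN at a=20/3 m (b=L-a=40/3):
  R_A = Pb²(3a+b)/L³ = 4·(40/3)²·(3·(20/3)+(40/3))/20³ = 80/27 kN
  M_A = Pab²/L² = 4·(20/3)·(40/3)²/20² = 320/27 kN·m
  R_B = Pa²(a+3b)/L³ = 4·(20/3)²·((20/3)+3·(40/3))/20³ = 28/27 kN
  M_B = -Pa²b/L² = -4·(20/3)²·(40/3)/20² = -160/27 kN·m
Superposition: R_A = 17486/3375 kN, M_A = 16162/675 kN·m, R_B = 23014/3375 kN, M_B = -19568/675 kN·m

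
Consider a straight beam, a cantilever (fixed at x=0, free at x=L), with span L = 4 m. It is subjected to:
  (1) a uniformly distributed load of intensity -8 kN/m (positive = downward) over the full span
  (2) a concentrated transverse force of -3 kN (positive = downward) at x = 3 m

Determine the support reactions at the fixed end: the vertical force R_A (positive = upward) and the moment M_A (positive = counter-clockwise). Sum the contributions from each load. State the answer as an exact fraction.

R_A = -35 kN, M_A = -73 kN·m

Load 1 — uniform load w=-8 kN/m over full span:
  R_A = wL = (-8)·4 = -32 kN
  M_A = wL²/2 = (-8)·4²/2 = -64 kN·m
Load 2 — point force P=-3 kN at a=3 m (b=L-a=1):
  R_A = P = (-3) = -3 kN
  M_A = Pa = (-3)·3 = -9 kN·m
Superposition: R_A = -35 kN, M_A = -73 kN·m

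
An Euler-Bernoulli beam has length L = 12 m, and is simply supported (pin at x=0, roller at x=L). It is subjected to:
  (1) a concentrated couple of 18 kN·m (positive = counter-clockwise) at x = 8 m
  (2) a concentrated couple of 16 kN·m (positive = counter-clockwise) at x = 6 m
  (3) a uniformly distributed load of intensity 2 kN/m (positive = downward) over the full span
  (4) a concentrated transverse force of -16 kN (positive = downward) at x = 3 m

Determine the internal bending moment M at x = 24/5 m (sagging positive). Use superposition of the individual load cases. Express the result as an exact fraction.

M(24/5) = 484/25 kN·m

Load 1 — applied couple M₀=18 kN·m at a=8 m (b=L-a=4):
  M_1 = M₀x/L  [x≤a] = 18·(24/5)/12 = 36/5 kN·m
Load 2 — applied couple M₀=16 kN·m at a=6 m (b=L-a=6):
  M_2 = M₀x/L  [x≤a] = 16·(24/5)/12 = 32/5 kN·m
Load 3 — uniform load w=2 kN/m over full span:
  M_3 = wx(L-x)/2 = 2·(24/5)·(12-(24/5))/2 = 864/25 kN·m
Load 4 — point force P=-16 kN at a=3 m (b=L-a=9):
  M_4 = Pa(L-x)/L  [x>a] = (-16)·3·(12-(24/5))/12 = -144/5 kN·m
Superposition: M = Σ M_i = 484/25 kN·m ≈ 19.360000 kN·m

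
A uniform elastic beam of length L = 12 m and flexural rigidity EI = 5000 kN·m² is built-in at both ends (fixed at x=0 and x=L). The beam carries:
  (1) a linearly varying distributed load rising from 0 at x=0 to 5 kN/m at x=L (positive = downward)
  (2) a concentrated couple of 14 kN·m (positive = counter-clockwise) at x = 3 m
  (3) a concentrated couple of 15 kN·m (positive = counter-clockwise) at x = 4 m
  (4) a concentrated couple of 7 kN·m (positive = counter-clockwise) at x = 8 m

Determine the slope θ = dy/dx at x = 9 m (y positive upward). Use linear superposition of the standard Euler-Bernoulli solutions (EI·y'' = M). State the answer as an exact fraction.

θ(9) = 187/40000 rad

Load 1 — triangular load w₀=5 kN/m (0→w₀ over full span):
  θ_1 = -w₀(2x(L-x)(L-2x)(x+2L)+x²(L-x)²)/(120LEI) = -5·(2·9·(12-9)·(12-2·9)·(9+2·12)+9²·(12-9)²)/(120·12·5000) = 1107/160000 rad
Load 2 — applied couple M₀=14 kN·m at a=3 m (b=L-a=9):
  θ_2 = (R_Ax²/2 - M_Ax - M₀(x-a))/EI  [x>a] with R_A=21/16, M_A=-21/8 = ((21/16)·9²/2 - (-21/8)·9 - 14·(9-3))/5000 = -231/160000 rad
Load 3 — applied couple M₀=15 kN·m at a=4 m (b=L-a=8):
  θ_3 = (R_Ax²/2 - M_Ax - M₀(x-a))/EI  [x>a] with R_A=5/3, M_A=0 = ((5/3)·9²/2 - 0·9 - 15·(9-4))/5000 = -3/2000 rad
Load 4 — applied couple M₀=7 kN·m at a=8 m (b=L-a=4):
  θ_4 = (R_Ax²/2 - M_Ax - M₀(x-a))/EI  [x>a] with R_A=7/9, M_A=7/3 = ((7/9)·9²/2 - (7/3)·9 - 7·(9-8))/5000 = 7/10000 rad
Superposition: θ = Σ θ_i = 187/40000 rad ≈ 0.004675 rad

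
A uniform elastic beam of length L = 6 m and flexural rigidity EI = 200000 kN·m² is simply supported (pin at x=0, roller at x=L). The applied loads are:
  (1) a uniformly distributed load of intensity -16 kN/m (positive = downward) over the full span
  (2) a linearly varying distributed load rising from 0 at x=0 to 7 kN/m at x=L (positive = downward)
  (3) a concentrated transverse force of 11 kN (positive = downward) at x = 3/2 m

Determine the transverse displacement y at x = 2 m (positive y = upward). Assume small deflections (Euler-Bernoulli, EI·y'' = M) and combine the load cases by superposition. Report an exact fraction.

Load 1 — uniform load w=-16 kN/m over full span:
  y_1 = -wx(L³-2Lx²+x³)/(24EI) = -(-16)·2·(6³-2·6·2²+2³)/(24·200000) = 11/9375 m
Load 2 — triangular load w₀=7 kN/m (0→w₀ over full span):
  y_2 = -w₀x(7L⁴-10L²x²+3x⁴)/(360LEI) = -7·2·(7·6⁴-10·6²·2²+3·2⁴)/(360·6·200000) = -7/28125 m
Load 3 — point force P=11 kN at a=3/2 m (b=L-a=9/2):
  y_3 = -Pa(L-x)(2Lx-a²-x²)/(6LEI)  [x>a] = -11·(3/2)·(6-2)·(2·6·2-(3/2)²-2²)/(6·6·200000) = -781/4800000 m
Superposition: y = Σ y_i = 10969/14400000 m ≈ 0.000762 m

y(2) = 10969/14400000 m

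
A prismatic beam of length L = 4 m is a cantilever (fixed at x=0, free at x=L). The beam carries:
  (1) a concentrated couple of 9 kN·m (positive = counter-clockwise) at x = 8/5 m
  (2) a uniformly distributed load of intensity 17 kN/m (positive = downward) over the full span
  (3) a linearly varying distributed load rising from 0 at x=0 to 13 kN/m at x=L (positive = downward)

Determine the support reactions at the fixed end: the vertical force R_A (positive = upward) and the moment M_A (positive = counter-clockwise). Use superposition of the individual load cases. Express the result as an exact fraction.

R_A = 94 kN, M_A = 589/3 kN·m

Load 1 — applied couple M₀=9 kN·m at a=8/5 m (b=L-a=12/5):
  R_A = 0 kN
  M_A = -M₀ = -9 kN·m
Load 2 — uniform load w=17 kN/m over full span:
  R_A = wL = 17·4 = 68 kN
  M_A = wL²/2 = 17·4²/2 = 136 kN·m
Load 3 — triangular load w₀=13 kN/m (0→w₀ over full span):
  R_A = w₀L/2 = 13·4/2 = 26 kN
  M_A = w₀L²/3 = 13·4²/3 = 208/3 kN·m
Superposition: R_A = 94 kN, M_A = 589/3 kN·m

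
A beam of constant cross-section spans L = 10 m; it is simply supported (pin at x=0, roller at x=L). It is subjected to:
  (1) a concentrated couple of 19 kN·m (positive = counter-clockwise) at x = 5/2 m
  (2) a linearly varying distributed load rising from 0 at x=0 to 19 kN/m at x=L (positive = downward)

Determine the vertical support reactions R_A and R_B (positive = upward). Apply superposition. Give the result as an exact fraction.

R_A = 1007/30 kN, R_B = 1843/30 kN

Load 1 — applied couple M₀=19 kN·m at a=5/2 m (b=L-a=15/2):
  R_A = M₀/L = 19/10 kN
  R_B = -M₀/L = -19/10 kN
Load 2 — triangular load w₀=19 kN/m (0→w₀ over full span):
  R_A = w₀L/6 = 19·10/6 = 95/3 kN
  R_B = w₀L/3 = 19·10/3 = 190/3 kN
Superposition: R_A = 1007/30 kN, R_B = 1843/30 kN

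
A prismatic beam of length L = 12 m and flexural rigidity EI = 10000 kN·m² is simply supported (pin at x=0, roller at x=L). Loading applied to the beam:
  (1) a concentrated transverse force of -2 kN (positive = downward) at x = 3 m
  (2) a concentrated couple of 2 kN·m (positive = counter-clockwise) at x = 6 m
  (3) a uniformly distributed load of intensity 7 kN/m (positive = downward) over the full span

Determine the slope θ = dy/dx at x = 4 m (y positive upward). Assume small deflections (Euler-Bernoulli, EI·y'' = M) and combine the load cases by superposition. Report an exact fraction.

Load 1 — point force P=-2 kN at a=3 m (b=L-a=9):
  θ_1 = -Pa(2L²-6Lx+3x²+a²)/(6LEI)  [x>a] = -(-2)·3·(2·12²-6·12·4+3·4²+3²)/(6·12·10000) = 19/40000 rad
Load 2 — applied couple M₀=2 kN·m at a=6 m (b=L-a=6):
  θ_2 = (M₀x²/(2L)+C₁)/EI  [x≤a] with C₁=M₀(3b²-L²)/(6L)=-1 = (2·4²/(2·12)+(-1))/10000 = 1/30000 rad
Load 3 — uniform load w=7 kN/m over full span:
  θ_3 = -w(L³-6Lx²+4x³)/(24EI) = -7·(12³-6·12·4²+4·4³)/(24·10000) = -91/3750 rad
Superposition: θ = Σ θ_i = -2851/120000 rad ≈ -0.023758 rad

θ(4) = -2851/120000 rad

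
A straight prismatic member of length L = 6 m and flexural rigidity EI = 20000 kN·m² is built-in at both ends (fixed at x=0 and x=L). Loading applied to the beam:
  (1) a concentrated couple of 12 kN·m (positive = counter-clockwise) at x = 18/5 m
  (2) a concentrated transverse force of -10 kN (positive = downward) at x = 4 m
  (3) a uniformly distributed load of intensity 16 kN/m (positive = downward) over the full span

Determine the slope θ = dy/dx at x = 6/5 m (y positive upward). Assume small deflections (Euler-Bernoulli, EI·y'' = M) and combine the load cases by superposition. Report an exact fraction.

Load 1 — applied couple M₀=12 kN·m at a=18/5 m (b=L-a=12/5):
  θ_1 = (R_Ax²/2 - M_Ax)/EI  [x≤a] with R_A=72/25, M_A=96/25 = ((72/25)·(6/5)²/2 - (96/25)·(6/5))/20000 = -99/781250 rad
Load 2 — point force P=-10 kN at a=4 m (b=L-a=2):
  θ_2 = -Pb²x(2aL-(3a+b)x)/(2L³EI)  [x≤a] = -(-10)·2²·(6/5)·(2·4·6-(3·4+2)·(6/5))/(2·6³·20000) = 13/75000 rad
Load 3 — uniform load w=16 kN/m over full span:
  θ_3 = -wx(L-x)(L-2x)/(12EI) = -16·(6/5)·(6-(6/5))·(6-2·(6/5))/(12·20000) = -108/78125 rad
Superposition: θ = Σ θ_i = -12523/9375000 rad ≈ -0.001336 rad

θ(6/5) = -12523/9375000 rad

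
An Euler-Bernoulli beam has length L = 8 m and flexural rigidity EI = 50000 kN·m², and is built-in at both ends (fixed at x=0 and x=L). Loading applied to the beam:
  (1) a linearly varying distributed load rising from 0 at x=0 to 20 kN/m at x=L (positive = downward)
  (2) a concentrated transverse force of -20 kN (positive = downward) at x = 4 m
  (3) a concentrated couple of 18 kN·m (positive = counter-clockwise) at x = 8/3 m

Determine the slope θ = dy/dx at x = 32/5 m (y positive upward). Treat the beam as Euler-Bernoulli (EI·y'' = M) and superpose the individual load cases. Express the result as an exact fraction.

θ(32/5) = 439/1171875 rad

Load 1 — triangular load w₀=20 kN/m (0→w₀ over full span):
  θ_1 = -w₀(2x(L-x)(L-2x)(x+2L)+x²(L-x)²)/(120LEI) = -20·(2·(32/5)·(8-(32/5))·(8-2·(32/5))·((32/5)+2·8)+(32/5)²·(8-(32/5))²)/(120·8·50000) = 1024/1171875 rad
Load 2 — point force P=-20 kN at a=4 m (b=L-a=4):
  θ_2 = Pa²(L-x)(2bL-(3b+a)(L-x))/(2L³EI)  [x>a] = (-20)·4²·(8-(32/5))·(2·4·8-(3·4+4)·(8-(32/5)))/(2·8³·50000) = -6/15625 rad
Load 3 — applied couple M₀=18 kN·m at a=8/3 m (b=L-a=16/3):
  θ_3 = (R_Ax²/2 - M_Ax - M₀(x-a))/EI  [x>a] with R_A=3, M_A=0 = (3·(32/5)²/2 - 0·(32/5) - 18·((32/5)-(8/3)))/50000 = -9/78125 rad
Superposition: θ = Σ θ_i = 439/1171875 rad ≈ 0.000375 rad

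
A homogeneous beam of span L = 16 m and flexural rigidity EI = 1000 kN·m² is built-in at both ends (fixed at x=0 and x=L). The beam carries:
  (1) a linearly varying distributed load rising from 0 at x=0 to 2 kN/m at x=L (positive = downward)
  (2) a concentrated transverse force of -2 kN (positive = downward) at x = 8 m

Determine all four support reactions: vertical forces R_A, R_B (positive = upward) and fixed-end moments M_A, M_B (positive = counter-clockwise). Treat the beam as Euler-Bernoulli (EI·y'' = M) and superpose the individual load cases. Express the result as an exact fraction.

Load 1 — triangular load w₀=2 kN/m (0→w₀ over full span):
  R_A = 3w₀L/20 = 3·2·16/20 = 24/5 kN
  M_A = w₀L²/30 = 2·16²/30 = 256/15 kN·m
  R_B = 7w₀L/20 = 7·2·16/20 = 56/5 kN
  M_B = -w₀L²/20 = -2·16²/20 = -128/5 kN·m
Load 2 — point force P=-2 kN at a=8 m (b=L-a=8):
  R_A = Pb²(3a+b)/L³ = (-2)·8²·(3·8+8)/16³ = -1 kN
  M_A = Pab²/L² = (-2)·8·8²/16² = -4 kN·m
  R_B = Pa²(a+3b)/L³ = (-2)·8²·(8+3·8)/16³ = -1 kN
  M_B = -Pa²b/L² = -(-2)·8²·8/16² = 4 kN·m
Superposition: R_A = 19/5 kN, M_A = 196/15 kN·m, R_B = 51/5 kN, M_B = -108/5 kN·m

R_A = 19/5 kN, M_A = 196/15 kN·m, R_B = 51/5 kN, M_B = -108/5 kN·m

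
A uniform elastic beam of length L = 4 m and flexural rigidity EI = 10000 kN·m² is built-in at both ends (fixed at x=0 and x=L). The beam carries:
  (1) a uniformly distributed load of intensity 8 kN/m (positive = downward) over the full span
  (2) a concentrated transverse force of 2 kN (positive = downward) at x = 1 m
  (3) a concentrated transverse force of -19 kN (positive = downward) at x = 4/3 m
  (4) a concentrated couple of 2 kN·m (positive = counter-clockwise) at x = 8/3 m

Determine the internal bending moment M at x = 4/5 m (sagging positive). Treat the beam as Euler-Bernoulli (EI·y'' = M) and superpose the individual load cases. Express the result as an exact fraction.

M(4/5) = -67/200 kN·m

Load 1 — uniform load w=8 kN/m over full span:
  M_1 = wLx/2 - wL²/12 - wx²/2 = 8·4·(4/5)/2 - 8·4²/12 - 8·(4/5)²/2 = -32/75 kN·m
Load 2 — point force P=2 kN at a=1 m (b=L-a=3):
  M_2 = Pb²(3a+b)x/L³ - Pab²/L²  [x≤a] = 2·3²·(3·1+3)·(4/5)/4³ - 2·1·3²/4² = 9/40 kN·m
Load 3 — point force P=-19 kN at a=4/3 m (b=L-a=8/3):
  M_3 = Pb²(3a+b)x/L³ - Pab²/L²  [x≤a] = (-19)·(8/3)²·(3·(4/3)+(8/3))·(4/5)/4³ - (-19)·(4/3)·(8/3)²/4² = 0 kN·m
Load 4 — applied couple M₀=2 kN·m at a=8/3 m (b=L-a=4/3):
  M_4 = R_Ax - M_A  [x≤a] with R_A=2/3, M_A=2/3 = (2/3)·(4/5) - (2/3) = -2/15 kN·m
Superposition: M = Σ M_i = -67/200 kN·m ≈ -0.335000 kN·m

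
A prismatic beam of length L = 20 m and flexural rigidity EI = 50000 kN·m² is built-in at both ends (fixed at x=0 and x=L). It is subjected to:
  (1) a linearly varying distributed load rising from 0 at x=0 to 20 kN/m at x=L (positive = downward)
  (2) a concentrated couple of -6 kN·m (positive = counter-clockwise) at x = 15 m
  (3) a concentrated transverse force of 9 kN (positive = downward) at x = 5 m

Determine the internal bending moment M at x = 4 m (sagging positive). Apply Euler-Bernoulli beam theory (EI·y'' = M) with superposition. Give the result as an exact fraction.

Load 1 — triangular load w₀=20 kN/m (0→w₀ over full span):
  M_1 = 3w₀Lx/20 - w₀L²/30 - w₀x³/(6L) = 3·20·20·4/20 - 20·20²/30 - 20·4³/(6·20) = -112/3 kN·m
Load 2 — applied couple M₀=-6 kN·m at a=15 m (b=L-a=5):
  M_2 = R_Ax - M_A  [x≤a] with R_A=-27/80, M_A=-15/8 = (-27/80)·4 - (-15/8) = 21/40 kN·m
Load 3 — point force P=9 kN at a=5 m (b=L-a=15):
  M_3 = Pb²(3a+b)x/L³ - Pab²/L²  [x≤a] = 9·15²·(3·5+15)·4/20³ - 9·5·15²/20² = 81/16 kN·m
Superposition: M = Σ M_i = -7619/240 kN·m ≈ -31.745833 kN·m

M(4) = -7619/240 kN·m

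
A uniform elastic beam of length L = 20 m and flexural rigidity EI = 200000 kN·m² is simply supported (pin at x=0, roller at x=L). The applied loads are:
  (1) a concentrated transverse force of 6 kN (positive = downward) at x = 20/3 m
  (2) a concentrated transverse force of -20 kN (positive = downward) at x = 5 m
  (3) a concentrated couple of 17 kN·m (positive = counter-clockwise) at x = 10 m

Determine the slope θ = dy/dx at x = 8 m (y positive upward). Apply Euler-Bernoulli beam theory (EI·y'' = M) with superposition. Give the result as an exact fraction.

θ(8) = 1183/6750000 rad

Load 1 — point force P=6 kN at a=20/3 m (b=L-a=40/3):
  θ_1 = -Pa(2L²-6Lx+3x²+a²)/(6LEI)  [x>a] = -6·(20/3)·(2·20²-6·20·8+3·8²+(20/3)²)/(6·20·200000) = -43/337500 rad
Load 2 — point force P=-20 kN at a=5 m (b=L-a=15):
  θ_2 = -Pa(2L²-6Lx+3x²+a²)/(6LEI)  [x>a] = -(-20)·5·(2·20²-6·20·8+3·8²+5²)/(6·20·200000) = 19/80000 rad
Load 3 — applied couple M₀=17 kN·m at a=10 m (b=L-a=10):
  θ_3 = (M₀x²/(2L)+C₁)/EI  [x≤a] with C₁=M₀(3b²-L²)/(6L)=-85/6 = (17·8²/(2·20)+(-85/6))/200000 = 391/6000000 rad
Superposition: θ = Σ θ_i = 1183/6750000 rad ≈ 0.000175 rad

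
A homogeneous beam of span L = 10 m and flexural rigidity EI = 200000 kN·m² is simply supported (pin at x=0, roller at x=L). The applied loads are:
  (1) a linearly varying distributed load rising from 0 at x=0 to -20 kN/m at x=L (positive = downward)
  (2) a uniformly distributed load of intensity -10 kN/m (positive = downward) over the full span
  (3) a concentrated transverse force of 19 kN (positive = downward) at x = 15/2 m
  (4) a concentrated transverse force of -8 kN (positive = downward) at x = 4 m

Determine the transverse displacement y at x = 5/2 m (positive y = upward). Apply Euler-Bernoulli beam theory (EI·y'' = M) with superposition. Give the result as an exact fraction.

y(5/2) = 224909/25600000 m

Load 1 — triangular load w₀=-20 kN/m (0→w₀ over full span):
  y_1 = -w₀x(7L⁴-10L²x²+3x⁴)/(360LEI) = -(-20)·(5/2)·(7·10⁴-10·10²·(5/2)²+3·(5/2)⁴)/(360·10·200000) = 109/24576 m
Load 2 — uniform load w=-10 kN/m over full span:
  y_2 = -wx(L³-2Lx²+x³)/(24EI) = -(-10)·(5/2)·(10³-2·10·(5/2)²+(5/2)³)/(24·200000) = 19/4096 m
Load 3 — point force P=19 kN at a=15/2 m (b=L-a=5/2):
  y_3 = -Pbx(L²-b²-x²)/(6LEI)  [x≤a] = -19·(5/2)·(5/2)·(10²-(5/2)²-(5/2)²)/(6·10·200000) = -133/153600 m
Load 4 — point force P=-8 kN at a=4 m (b=L-a=6):
  y_4 = -Pbx(L²-b²-x²)/(6LEI)  [x≤a] = -(-8)·6·(5/2)·(10²-6²-(5/2)²)/(6·10·200000) = 231/400000 m
Superposition: y = Σ y_i = 224909/25600000 m ≈ 0.008786 m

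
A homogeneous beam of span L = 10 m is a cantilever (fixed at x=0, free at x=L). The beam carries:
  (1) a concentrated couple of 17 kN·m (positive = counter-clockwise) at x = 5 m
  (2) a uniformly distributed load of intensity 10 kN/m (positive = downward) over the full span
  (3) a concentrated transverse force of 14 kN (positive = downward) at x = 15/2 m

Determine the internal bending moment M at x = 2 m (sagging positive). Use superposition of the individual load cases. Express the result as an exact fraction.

Load 1 — applied couple M₀=17 kN·m at a=5 m (b=L-a=5):
  M_1 = M₀  [x≤a] = 17 = 17 kN·m
Load 2 — uniform load w=10 kN/m over full span:
  M_2 = -w(L-x)²/2 = -10·(10-2)²/2 = -320 kN·m
Load 3 — point force P=14 kN at a=15/2 m (b=L-a=5/2):
  M_3 = -P(a-x)  [x≤a] = -14·((15/2)-2) = -77 kN·m
Superposition: M = Σ M_i = -380 kN·m ≈ -380.000000 kN·m

M(2) = -380 kN·m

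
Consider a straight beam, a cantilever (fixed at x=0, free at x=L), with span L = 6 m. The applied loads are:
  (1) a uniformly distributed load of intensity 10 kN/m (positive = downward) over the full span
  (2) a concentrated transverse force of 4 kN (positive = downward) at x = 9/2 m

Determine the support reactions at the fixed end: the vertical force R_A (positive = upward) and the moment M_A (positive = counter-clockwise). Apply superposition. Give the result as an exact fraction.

Load 1 — uniform load w=10 kN/m over full span:
  R_A = wL = 10·6 = 60 kN
  M_A = wL²/2 = 10·6²/2 = 180 kN·m
Load 2 — point force P=4 kN at a=9/2 m (b=L-a=3/2):
  R_A = P = 4 kN
  M_A = Pa = 4·(9/2) = 18 kN·m
Superposition: R_A = 64 kN, M_A = 198 kN·m

R_A = 64 kN, M_A = 198 kN·m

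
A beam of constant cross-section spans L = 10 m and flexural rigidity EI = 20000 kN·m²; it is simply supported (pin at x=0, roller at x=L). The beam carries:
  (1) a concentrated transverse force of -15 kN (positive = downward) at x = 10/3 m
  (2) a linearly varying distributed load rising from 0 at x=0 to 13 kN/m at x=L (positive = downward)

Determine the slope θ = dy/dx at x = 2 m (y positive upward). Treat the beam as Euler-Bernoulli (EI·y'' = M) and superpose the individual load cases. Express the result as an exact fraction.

Load 1 — point force P=-15 kN at a=10/3 m (b=L-a=20/3):
  θ_1 = -Pb(L²-b²-3x²)/(6LEI)  [x≤a] = -(-15)·(20/3)·(10²-(20/3)²-3·2²)/(6·10·20000) = 49/13500 rad
Load 2 — triangular load w₀=13 kN/m (0→w₀ over full span):
  θ_2 = -w₀(7L⁴-30L²x²+15x⁴)/(360LEI) = -13·(7·10⁴-30·10²·2²+15·2⁴)/(360·10·20000) = -1183/112500 rad
Superposition: θ = Σ θ_i = -581/84375 rad ≈ -0.006886 rad

θ(2) = -581/84375 rad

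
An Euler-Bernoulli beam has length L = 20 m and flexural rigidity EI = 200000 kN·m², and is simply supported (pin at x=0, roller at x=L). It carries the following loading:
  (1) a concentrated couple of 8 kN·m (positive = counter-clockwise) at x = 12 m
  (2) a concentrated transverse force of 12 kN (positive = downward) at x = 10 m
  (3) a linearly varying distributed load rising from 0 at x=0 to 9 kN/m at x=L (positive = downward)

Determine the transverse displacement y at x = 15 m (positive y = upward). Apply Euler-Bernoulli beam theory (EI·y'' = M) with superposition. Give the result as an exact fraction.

y(15) = -267733/6400000 m

Load 1 — applied couple M₀=8 kN·m at a=12 m (b=L-a=8):
  y_1 = (M₀x³/(6L)-M₀(x-a)²/2+C₁x)/EI  [x>a] with C₁=M₀(3b²-L²)/(6L)=-208/15 = (8·15³/(6·20)-8·(15-12)²/2+(-208/15)·15)/200000 = -19/200000 m
Load 2 — point force P=12 kN at a=10 m (b=L-a=10):
  y_2 = -Pa(L-x)(2Lx-a²-x²)/(6LEI)  [x>a] = -12·10·(20-15)·(2·20·15-10²-15²)/(6·20·200000) = -11/1600 m
Load 3 — triangular load w₀=9 kN/m (0→w₀ over full span):
  y_3 = -w₀x(7L⁴-10L²x²+3x⁴)/(360LEI) = -9·15·(7·20⁴-10·20²·15²+3·15⁴)/(360·20·200000) = -357/10240 m
Superposition: y = Σ y_i = -267733/6400000 m ≈ -0.041833 m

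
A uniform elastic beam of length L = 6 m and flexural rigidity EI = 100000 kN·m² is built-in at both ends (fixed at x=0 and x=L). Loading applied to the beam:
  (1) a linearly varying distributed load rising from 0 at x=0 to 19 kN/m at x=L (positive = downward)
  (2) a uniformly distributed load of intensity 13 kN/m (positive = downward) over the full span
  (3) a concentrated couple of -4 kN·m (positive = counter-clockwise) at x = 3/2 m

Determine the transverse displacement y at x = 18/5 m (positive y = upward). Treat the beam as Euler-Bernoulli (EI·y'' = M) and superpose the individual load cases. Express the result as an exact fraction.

y(18/5) = -570609/781250000 m

Load 1 — triangular load w₀=19 kN/m (0→w₀ over full span):
  y_1 = -w₀x²(L-x)²(x+2L)/(120LEI) = -19·(18/5)²·(6-(18/5))²·((18/5)+2·6)/(120·6·100000) = -60021/195312500 m
Load 2 — uniform load w=13 kN/m over full span:
  y_2 = -wx²(L-x)²/(24EI) = -13·(18/5)²·(6-(18/5))²/(24·100000) = -3159/7812500 m
Load 3 — applied couple M₀=-4 kN·m at a=3/2 m (b=L-a=9/2):
  y_3 = (R_Ax³/6 - M_Ax²/2 - M₀(x-a)²/2)/EI  [x>a] with R_A=-3/4, M_A=3/4 = ((-3/4)·(18/5)³/6 - (3/4)·(18/5)²/2 - (-4)·((18/5)-(3/2))²/2)/100000 = -117/6250000 m
Superposition: y = Σ y_i = -570609/781250000 m ≈ -0.000730 m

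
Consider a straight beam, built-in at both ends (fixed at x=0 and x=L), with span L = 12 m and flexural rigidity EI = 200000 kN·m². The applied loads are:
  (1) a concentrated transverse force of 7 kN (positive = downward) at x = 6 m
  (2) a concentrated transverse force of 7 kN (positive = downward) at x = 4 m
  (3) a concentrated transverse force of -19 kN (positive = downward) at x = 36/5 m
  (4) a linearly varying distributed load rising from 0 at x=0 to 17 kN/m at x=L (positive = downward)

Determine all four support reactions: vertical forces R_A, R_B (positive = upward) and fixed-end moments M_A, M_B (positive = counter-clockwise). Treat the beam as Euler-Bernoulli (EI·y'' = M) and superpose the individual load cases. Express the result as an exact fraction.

Load 1 — point force P=7 kN at a=6 m (b=L-a=6):
  R_A = Pb²(3a+b)/L³ = 7·6²·(3·6+6)/12³ = 7/2 kN
  M_A = Pab²/L² = 7·6·6²/12² = 21/2 kN·m
  R_B = Pa²(a+3b)/L³ = 7·6²·(6+3·6)/12³ = 7/2 kN
  M_B = -Pa²b/L² = -7·6²·6/12² = -21/2 kN·m
Load 2 — point force P=7 kN at a=4 m (b=L-a=8):
  R_A = Pb²(3a+b)/L³ = 7·8²·(3·4+8)/12³ = 140/27 kN
  M_A = Pab²/L² = 7·4·8²/12² = 112/9 kN·m
  R_B = Pa²(a+3b)/L³ = 7·4²·(4+3·8)/12³ = 49/27 kN
  M_B = -Pa²b/L² = -7·4²·8/12² = -56/9 kN·m
Load 3 — point force P=-19 kN at a=36/5 m (b=L-a=24/5):
  R_A = Pb²(3a+b)/L³ = (-19)·(24/5)²·(3·(36/5)+(24/5))/12³ = -836/125 kN
  M_A = Pab²/L² = (-19)·(36/5)·(24/5)²/12² = -2736/125 kN·m
  R_B = Pa²(a+3b)/L³ = (-19)·(36/5)²·((36/5)+3·(24/5))/12³ = -1539/125 kN
  M_B = -Pa²b/L² = -(-19)·(36/5)²·(24/5)/12² = 4104/125 kN·m
Load 4 — triangular load w₀=17 kN/m (0→w₀ over full span):
  R_A = 3w₀L/20 = 3·17·12/20 = 153/5 kN
  M_A = w₀L²/30 = 17·12²/30 = 408/5 kN·m
  R_B = 7w₀L/20 = 7·17·12/20 = 357/5 kN
  M_B = -w₀L²/20 = -17·12²/20 = -612/5 kN·m
Superposition: R_A = 220031/6750 kN, M_A = 185977/2250 kN·m, R_B = 434719/6750 kN, M_B = -239153/2250 kN·m

R_A = 220031/6750 kN, M_A = 185977/2250 kN·m, R_B = 434719/6750 kN, M_B = -239153/2250 kN·m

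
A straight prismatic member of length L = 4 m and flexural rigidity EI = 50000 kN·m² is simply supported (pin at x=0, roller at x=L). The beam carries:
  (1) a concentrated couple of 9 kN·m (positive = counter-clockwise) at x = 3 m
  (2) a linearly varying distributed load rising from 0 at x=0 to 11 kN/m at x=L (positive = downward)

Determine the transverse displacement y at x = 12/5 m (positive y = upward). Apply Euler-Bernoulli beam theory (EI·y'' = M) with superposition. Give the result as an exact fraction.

y(12/5) = -2277947/4687500000 m

Load 1 — applied couple M₀=9 kN·m at a=3 m (b=L-a=1):
  y_1 = (M₀x³/(6L)+C₁x)/EI  [x≤a] with C₁=M₀(3b²-L²)/(6L)=-39/8 = (9·(12/5)³/(6·4)+(-39/8)·(12/5))/50000 = -1629/12500000 m
Load 2 — triangular load w₀=11 kN/m (0→w₀ over full span):
  y_2 = -w₀x(7L⁴-10L²x²+3x⁴)/(360LEI) = -11·(12/5)·(7·4⁴-10·4²·(12/5)²+3·(12/5)⁴)/(360·4·50000) = -52096/146484375 m
Superposition: y = Σ y_i = -2277947/4687500000 m ≈ -0.000486 m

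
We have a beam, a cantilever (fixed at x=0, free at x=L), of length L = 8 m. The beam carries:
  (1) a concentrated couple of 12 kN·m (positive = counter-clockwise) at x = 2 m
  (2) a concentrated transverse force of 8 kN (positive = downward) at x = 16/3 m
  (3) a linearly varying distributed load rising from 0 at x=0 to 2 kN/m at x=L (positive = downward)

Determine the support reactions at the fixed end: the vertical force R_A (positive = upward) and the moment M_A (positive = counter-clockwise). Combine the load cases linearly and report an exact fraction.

Load 1 — applied couple M₀=12 kN·m at a=2 m (b=L-a=6):
  R_A = 0 kN
  M_A = -M₀ = -12 kN·m
Load 2 — point force P=8 kN at a=16/3 m (b=L-a=8/3):
  R_A = P = 8 kN
  M_A = Pa = 8·(16/3) = 128/3 kN·m
Load 3 — triangular load w₀=2 kN/m (0→w₀ over full span):
  R_A = w₀L/2 = 2·8/2 = 8 kN
  M_A = w₀L²/3 = 2·8²/3 = 128/3 kN·m
Superposition: R_A = 16 kN, M_A = 220/3 kN·m

R_A = 16 kN, M_A = 220/3 kN·m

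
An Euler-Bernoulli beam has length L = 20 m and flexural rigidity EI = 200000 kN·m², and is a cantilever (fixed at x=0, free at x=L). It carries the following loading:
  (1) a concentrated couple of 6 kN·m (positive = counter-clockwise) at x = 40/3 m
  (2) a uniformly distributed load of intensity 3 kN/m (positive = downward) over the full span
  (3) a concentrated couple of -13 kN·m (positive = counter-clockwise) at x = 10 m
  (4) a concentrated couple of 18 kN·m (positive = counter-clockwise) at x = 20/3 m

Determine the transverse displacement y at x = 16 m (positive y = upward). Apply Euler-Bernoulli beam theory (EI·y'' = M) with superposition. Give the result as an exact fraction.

y(16) = -64793/300000 m

Load 1 — applied couple M₀=6 kN·m at a=40/3 m (b=L-a=20/3):
  y_1 = M₀a(2x-a)/(2EI)  [x>a] = 6·(40/3)·(2·16-(40/3))/(2·200000) = 7/1875 m
Load 2 — uniform load w=3 kN/m over full span:
  y_2 = -wx²(x²-4Lx+6L²)/(24EI) = -3·16²·(16²-4·20·16+6·20²)/(24·200000) = -688/3125 m
Load 3 — applied couple M₀=-13 kN·m at a=10 m (b=L-a=10):
  y_3 = M₀a(2x-a)/(2EI)  [x>a] = (-13)·10·(2·16-10)/(2·200000) = -143/20000 m
Load 4 — applied couple M₀=18 kN·m at a=20/3 m (b=L-a=40/3):
  y_4 = M₀a(2x-a)/(2EI)  [x>a] = 18·(20/3)·(2·16-(20/3))/(2·200000) = 19/2500 m
Superposition: y = Σ y_i = -64793/300000 m ≈ -0.215977 m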